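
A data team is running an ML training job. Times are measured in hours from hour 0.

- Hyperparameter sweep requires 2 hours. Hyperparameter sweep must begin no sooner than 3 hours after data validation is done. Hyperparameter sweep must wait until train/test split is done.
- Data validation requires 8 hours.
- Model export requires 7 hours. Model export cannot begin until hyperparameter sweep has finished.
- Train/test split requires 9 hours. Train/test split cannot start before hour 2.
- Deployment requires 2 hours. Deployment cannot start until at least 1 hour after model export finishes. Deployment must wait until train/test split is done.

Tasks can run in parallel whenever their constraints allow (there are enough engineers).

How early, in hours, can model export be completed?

Train/test split cannot begin until its own release at hour 2. It runs from hour 2 to 2 + 9 = hour 11.
Data validation can start immediately at hour 0; it finishes at hour 8.
Hyperparameter sweep cannot start until data validation (finishes hour 8, plus 3-hour gap → hour 11); train/test split (finishes hour 11). The controlling bound is hour 11, so hyperparameter sweep finishes at 11 + 2 = hour 13.
Model export waits on hyperparameter sweep (finishes hour 13), so it starts at hour 13 and finishes at 13 + 7 = hour 20.

20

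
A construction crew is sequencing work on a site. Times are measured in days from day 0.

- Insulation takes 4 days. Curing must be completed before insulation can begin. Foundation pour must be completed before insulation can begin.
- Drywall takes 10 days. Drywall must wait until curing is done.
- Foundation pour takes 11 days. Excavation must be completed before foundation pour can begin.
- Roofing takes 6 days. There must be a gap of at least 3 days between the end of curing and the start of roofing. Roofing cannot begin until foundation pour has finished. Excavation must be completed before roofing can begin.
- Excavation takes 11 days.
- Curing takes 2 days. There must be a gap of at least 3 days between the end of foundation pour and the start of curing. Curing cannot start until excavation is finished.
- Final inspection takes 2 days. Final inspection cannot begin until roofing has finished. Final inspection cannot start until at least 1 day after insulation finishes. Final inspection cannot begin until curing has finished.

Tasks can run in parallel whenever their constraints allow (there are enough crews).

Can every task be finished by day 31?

No

Nothing blocks excavation, so it runs from day 0 to day 11.
After excavation (finishes day 11), foundation pour can start at day 11 and finishes at day 22.
Curing has to wait for foundation pour (finishes day 22, plus 3-day gap → day 25); excavation (finishes day 11). The latest of these is day 25, so curing runs day 25 to 25 + 2 = day 27.
After curing (finishes day 27), drywall can start at day 27 and finishes at day 37.
Insulation has to wait for curing (finishes day 27); foundation pour (finishes day 22). The latest of these is day 27, so insulation runs day 27 to 27 + 4 = day 31.
For roofing: curing (finishes day 27, plus 3-day gap → day 30); foundation pour (finishes day 22); excavation (finishes day 11). Taking the maximum gives a start of day 30, and it finishes at 30 + 6 = day 36.
Final inspection cannot start until roofing (finishes day 36); insulation (finishes day 31, plus 1-day gap → day 32); curing (finishes day 27). The controlling bound is day 36, so final inspection finishes at 36 + 2 = day 38.
The earliest everything can be done is day 38, which is after the deadline of 31, so it is not possible.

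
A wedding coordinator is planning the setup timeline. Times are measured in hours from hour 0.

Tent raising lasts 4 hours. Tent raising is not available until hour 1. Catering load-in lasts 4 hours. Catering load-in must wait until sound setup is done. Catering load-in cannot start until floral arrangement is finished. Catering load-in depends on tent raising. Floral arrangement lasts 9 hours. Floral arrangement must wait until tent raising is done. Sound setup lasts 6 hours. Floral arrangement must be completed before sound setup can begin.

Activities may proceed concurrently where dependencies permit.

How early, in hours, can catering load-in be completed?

24

Tent raising cannot begin until its own release at hour 1. It runs from hour 1 to 1 + 4 = hour 5.
After tent raising (finishes hour 5), floral arrangement can start at hour 5 and finishes at hour 14.
Sound setup waits on floral arrangement (finishes hour 14), so it starts at hour 14 and finishes at 14 + 6 = hour 20.
Catering load-in needs all of sound setup (finishes hour 20); floral arrangement (finishes hour 14); tent raising (finishes hour 5). That puts its earliest start at hour 20; it finishes at 20 + 4 = hour 24.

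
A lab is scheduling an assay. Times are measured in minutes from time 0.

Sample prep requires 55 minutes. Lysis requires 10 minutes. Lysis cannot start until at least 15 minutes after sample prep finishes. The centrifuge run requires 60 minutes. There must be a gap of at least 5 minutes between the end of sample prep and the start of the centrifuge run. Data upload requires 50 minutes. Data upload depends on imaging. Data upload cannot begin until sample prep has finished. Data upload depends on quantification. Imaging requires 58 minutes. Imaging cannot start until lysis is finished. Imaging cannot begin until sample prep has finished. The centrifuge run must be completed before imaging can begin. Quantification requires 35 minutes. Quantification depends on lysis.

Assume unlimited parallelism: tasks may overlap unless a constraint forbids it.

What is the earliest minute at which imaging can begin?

Nothing blocks sample prep, so it runs from minute 0 to minute 55.
The centrifuge run cannot begin until sample prep (finishes minute 55, plus 5-minute gap → minute 60). It runs from minute 60 to 60 + 60 = minute 120.
Lysis waits on sample prep (finishes minute 55, plus 15-minute gap → minute 70), so it starts at minute 70 and finishes at 70 + 10 = minute 80.
Imaging waits on lysis (finishes minute 80); sample prep (finishes minute 55); the centrifuge run (finishes minute 120). The latest of these is minute 120, which is the earliest imaging can start.

120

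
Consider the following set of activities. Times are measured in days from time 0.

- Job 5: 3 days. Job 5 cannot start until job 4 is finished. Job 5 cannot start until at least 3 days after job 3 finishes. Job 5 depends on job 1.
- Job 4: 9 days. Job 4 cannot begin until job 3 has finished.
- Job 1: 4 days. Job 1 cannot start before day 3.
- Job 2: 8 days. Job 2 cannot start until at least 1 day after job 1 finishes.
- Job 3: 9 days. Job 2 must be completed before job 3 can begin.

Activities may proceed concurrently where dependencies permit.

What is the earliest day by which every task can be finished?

Job 1 cannot begin until its own release at day 3. It runs from day 3 to 3 + 4 = day 7.
After job 1 (finishes day 7, plus 1-day gap → day 8), job 2 can start at day 8 and finishes at day 16.
Job 3 waits on job 2 (finishes day 16), so it starts at day 16 and finishes at 16 + 9 = day 25.
Job 4 cannot begin until job 3 (finishes day 25). It runs from day 25 to 25 + 9 = day 34.
Job 5 cannot start until job 4 (finishes day 34); job 3 (finishes day 25, plus 3-day gap → day 28); job 1 (finishes day 7). The controlling bound is day 34, so job 5 finishes at 34 + 3 = day 37.
All tasks are finished once the last one completes. Finish times: Job 1 at 7, Job 2 at 16, Job 3 at 25, Job 4 at 34, Job 5 at 37. The latest is day 37.

37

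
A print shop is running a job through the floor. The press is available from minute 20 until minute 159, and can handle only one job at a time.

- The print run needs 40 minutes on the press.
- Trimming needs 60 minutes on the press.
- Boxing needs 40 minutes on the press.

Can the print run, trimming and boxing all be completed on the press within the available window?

The press window is 159 − 20 = 139 minutes.
Running back to back, the jobs need 40 + 60 + 40 = 140 minutes on the press.
Since 140 > 139, they cannot all fit.

No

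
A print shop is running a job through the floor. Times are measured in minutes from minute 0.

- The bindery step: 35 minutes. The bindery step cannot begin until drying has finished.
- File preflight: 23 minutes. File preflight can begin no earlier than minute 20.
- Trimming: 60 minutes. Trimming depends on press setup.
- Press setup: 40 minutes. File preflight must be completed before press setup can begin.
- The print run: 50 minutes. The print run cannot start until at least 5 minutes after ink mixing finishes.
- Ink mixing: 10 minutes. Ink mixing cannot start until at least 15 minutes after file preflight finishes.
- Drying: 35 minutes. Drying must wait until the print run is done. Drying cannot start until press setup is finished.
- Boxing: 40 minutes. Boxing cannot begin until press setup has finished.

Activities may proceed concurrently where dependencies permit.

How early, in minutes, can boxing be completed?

123

After its own release at minute 20, file preflight can start at minute 20 and finishes at minute 43.
Press setup waits on file preflight (finishes minute 43), so it starts at minute 43 and finishes at 43 + 40 = minute 83.
Boxing cannot begin until press setup (finishes minute 83). It runs from minute 83 to 83 + 40 = minute 123.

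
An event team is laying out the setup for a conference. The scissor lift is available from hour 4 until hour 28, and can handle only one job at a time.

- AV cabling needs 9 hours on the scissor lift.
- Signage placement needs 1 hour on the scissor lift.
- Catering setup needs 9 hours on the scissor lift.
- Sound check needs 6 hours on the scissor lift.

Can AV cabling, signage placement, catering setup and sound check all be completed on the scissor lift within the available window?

The scissor lift window is 28 − 4 = 24 hours.
Running back to back, the jobs need 9 + 1 + 9 + 6 = 25 hours on the scissor lift.
Since 25 > 24, they cannot all fit.

No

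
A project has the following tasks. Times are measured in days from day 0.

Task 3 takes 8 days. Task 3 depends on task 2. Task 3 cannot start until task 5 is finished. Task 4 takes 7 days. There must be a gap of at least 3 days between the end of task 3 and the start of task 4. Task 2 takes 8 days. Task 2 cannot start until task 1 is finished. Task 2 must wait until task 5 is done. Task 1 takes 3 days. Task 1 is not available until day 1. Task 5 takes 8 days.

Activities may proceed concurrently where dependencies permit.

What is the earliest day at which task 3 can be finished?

24

Nothing blocks task 5, so it runs from day 0 to day 8.
After its own release at day 1, task 1 can start at day 1 and finishes at day 4.
For task 2: task 1 (finishes day 4); task 5 (finishes day 8). Taking the maximum gives a start of day 8, and it finishes at 8 + 8 = day 16.
Task 3 cannot start until task 2 (finishes day 16); task 5 (finishes day 8). The controlling bound is day 16, so task 3 finishes at 16 + 8 = day 24.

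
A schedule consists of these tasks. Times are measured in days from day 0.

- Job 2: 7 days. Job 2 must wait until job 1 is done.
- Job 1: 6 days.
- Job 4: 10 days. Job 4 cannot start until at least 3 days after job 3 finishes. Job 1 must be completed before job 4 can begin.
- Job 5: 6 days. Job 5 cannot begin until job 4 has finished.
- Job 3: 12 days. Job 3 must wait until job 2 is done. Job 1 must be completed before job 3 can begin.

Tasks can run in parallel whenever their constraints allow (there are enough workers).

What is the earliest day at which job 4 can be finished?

38

Job 1 has no prerequisites, so it starts at day 0 and finishes at day 6.
Job 2 cannot begin until job 1 (finishes day 6). It runs from day 6 to 6 + 7 = day 13.
Job 3 cannot start until job 2 (finishes day 13); job 1 (finishes day 6). The controlling bound is day 13, so job 3 finishes at 13 + 12 = day 25.
For job 4: job 3 (finishes day 25, plus 3-day gap → day 28); job 1 (finishes day 6). Taking the maximum gives a start of day 28, and it finishes at 28 + 10 = day 38.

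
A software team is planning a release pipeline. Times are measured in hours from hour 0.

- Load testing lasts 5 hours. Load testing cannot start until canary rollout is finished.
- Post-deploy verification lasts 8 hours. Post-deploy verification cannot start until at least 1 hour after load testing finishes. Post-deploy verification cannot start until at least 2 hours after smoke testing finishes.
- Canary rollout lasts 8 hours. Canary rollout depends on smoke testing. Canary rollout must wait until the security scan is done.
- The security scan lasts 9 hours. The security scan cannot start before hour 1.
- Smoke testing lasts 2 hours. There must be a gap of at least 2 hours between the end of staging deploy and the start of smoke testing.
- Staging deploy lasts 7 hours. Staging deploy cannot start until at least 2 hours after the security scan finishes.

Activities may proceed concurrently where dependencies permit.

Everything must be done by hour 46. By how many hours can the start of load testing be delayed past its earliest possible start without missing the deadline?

1

After its own release at hour 1, the security scan can start at hour 1 and finishes at hour 10.
After the security scan (finishes hour 10, plus 2-hour gap → hour 12), staging deploy can start at hour 12 and finishes at hour 19.
After staging deploy (finishes hour 19, plus 2-hour gap → hour 21), smoke testing can start at hour 21 and finishes at hour 23.
Canary rollout needs all of smoke testing (finishes hour 23); the security scan (finishes hour 10). That puts its earliest start at hour 23; it finishes at 23 + 8 = hour 31.
Load testing waits on canary rollout (finishes hour 31), so it starts at hour 31 and finishes at 31 + 5 = hour 36.

Working backward from the deadline:
Post-deploy verification must finish by hour 46; it takes 8 hours, so it must start by 46 − 8 = hour 38.
Since post-deploy verification (must start by hour 38, minus 1-hour gap → hour 37) depends on it, load testing must finish by hour 37. Backing off its 5-hour duration gives a latest start of hour 32.
So load testing can start as early as hour 31 and as late as hour 32, giving 32 − 31 = 1 hour of slack.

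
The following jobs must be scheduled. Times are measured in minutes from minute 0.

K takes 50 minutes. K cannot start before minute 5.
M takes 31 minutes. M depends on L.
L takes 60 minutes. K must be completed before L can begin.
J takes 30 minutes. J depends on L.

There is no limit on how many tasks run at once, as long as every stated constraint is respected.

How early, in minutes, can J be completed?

K cannot begin until its own release at minute 5. It runs from minute 5 to 5 + 50 = minute 55.
L cannot begin until K (finishes minute 55). It runs from minute 55 to 55 + 60 = minute 115.
After L (finishes minute 115), J can start at minute 115 and finishes at minute 145.

145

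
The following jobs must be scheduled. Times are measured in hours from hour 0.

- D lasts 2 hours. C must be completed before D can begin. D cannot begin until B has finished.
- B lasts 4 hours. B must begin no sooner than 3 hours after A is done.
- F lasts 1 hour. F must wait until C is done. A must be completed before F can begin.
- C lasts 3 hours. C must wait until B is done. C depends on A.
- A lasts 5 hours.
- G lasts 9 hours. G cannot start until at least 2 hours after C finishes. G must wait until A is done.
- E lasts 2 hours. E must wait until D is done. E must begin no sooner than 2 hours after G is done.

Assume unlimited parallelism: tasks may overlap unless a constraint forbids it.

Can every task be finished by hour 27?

A can start immediately at hour 0; it finishes at hour 5.
B waits on A (finishes hour 5, plus 3-hour gap → hour 8), so it starts at hour 8 and finishes at 8 + 4 = hour 12.
For C: B (finishes hour 12); A (finishes hour 5). Taking the maximum gives a start of hour 12, and it finishes at 12 + 3 = hour 15.
For G: C (finishes hour 15, plus 2-hour gap → hour 17); A (finishes hour 5). Taking the maximum gives a start of hour 17, and it finishes at 17 + 9 = hour 26.
F cannot start until C (finishes hour 15); A (finishes hour 5). The controlling bound is hour 15, so F finishes at 15 + 1 = hour 16.
D has to wait for C (finishes hour 15); B (finishes hour 12). The latest of these is hour 15, so D runs hour 15 to 15 + 2 = hour 17.
E cannot start until D (finishes hour 17); G (finishes hour 26, plus 2-hour gap → hour 28). The controlling bound is hour 28, so E finishes at 28 + 2 = hour 30.
The earliest everything can be done is hour 30, which is after the deadline of 27, so it is not possible.

No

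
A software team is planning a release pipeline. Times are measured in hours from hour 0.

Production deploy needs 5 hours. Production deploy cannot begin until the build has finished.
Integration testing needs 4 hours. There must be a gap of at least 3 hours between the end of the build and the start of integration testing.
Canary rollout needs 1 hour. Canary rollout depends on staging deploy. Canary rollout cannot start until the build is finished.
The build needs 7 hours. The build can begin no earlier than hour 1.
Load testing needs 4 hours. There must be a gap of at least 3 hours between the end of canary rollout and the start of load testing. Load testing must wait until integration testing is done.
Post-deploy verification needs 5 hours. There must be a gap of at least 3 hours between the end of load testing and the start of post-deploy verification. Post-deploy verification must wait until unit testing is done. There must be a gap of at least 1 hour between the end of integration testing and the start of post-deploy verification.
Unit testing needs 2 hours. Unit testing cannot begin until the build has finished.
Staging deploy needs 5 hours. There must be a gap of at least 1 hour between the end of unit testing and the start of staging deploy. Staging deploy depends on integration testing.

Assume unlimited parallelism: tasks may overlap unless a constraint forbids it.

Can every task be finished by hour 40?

Yes

After its own release at hour 1, the build can start at hour 1 and finishes at hour 8.
Production deploy waits on the build (finishes hour 8), so it starts at hour 8 and finishes at 8 + 5 = hour 13.
After the build (finishes hour 8, plus 3-hour gap → hour 11), integration testing can start at hour 11 and finishes at hour 15.
After the build (finishes hour 8), unit testing can start at hour 8 and finishes at hour 10.
Staging deploy needs all of unit testing (finishes hour 10, plus 1-hour gap → hour 11); integration testing (finishes hour 15). That puts its earliest start at hour 15; it finishes at 15 + 5 = hour 20.
Canary rollout has to wait for staging deploy (finishes hour 20); the build (finishes hour 8). The latest of these is hour 20, so canary rollout runs hour 20 to 20 + 1 = hour 21.
Load testing cannot start until canary rollout (finishes hour 21, plus 3-hour gap → hour 24); integration testing (finishes hour 15). The controlling bound is hour 24, so load testing finishes at 24 + 4 = hour 28.
Post-deploy verification needs all of load testing (finishes hour 28, plus 3-hour gap → hour 31); unit testing (finishes hour 10); integration testing (finishes hour 15, plus 1-hour gap → hour 16). That puts its earliest start at hour 31; it finishes at 31 + 5 = hour 36.
Every task is finished by hour 36, which is no later than the deadline of 40, so the schedule is feasible.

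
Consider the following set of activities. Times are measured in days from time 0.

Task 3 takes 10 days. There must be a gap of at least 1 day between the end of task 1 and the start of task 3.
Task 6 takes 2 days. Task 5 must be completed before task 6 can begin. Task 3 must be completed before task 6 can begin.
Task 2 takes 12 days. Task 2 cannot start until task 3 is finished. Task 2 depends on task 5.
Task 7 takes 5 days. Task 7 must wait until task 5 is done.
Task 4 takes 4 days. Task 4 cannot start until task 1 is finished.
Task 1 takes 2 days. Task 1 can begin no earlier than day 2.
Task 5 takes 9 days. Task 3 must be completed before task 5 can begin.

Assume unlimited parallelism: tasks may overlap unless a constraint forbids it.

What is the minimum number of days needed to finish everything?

Task 1 cannot begin until its own release at day 2. It runs from day 2 to 2 + 2 = day 4.
Task 4 waits on task 1 (finishes day 4), so it starts at day 4 and finishes at 4 + 4 = day 8.
Task 3 cannot begin until task 1 (finishes day 4, plus 1-day gap → day 5). It runs from day 5 to 5 + 10 = day 15.
After task 3 (finishes day 15), task 5 can start at day 15 and finishes at day 24.
After task 5 (finishes day 24), task 7 can start at day 24 and finishes at day 29.
Task 6 has to wait for task 5 (finishes day 24); task 3 (finishes day 15). The latest of these is day 24, so task 6 runs day 24 to 24 + 2 = day 26.
For task 2: task 3 (finishes day 15); task 5 (finishes day 24). Taking the maximum gives a start of day 24, and it finishes at 24 + 12 = day 36.
All tasks are finished once the last one completes. Finish times: Task 1 at 4, Task 2 at 36, Task 3 at 15, Task 4 at 8, Task 5 at 24, Task 6 at 26, Task 7 at 29. The latest is day 36.

36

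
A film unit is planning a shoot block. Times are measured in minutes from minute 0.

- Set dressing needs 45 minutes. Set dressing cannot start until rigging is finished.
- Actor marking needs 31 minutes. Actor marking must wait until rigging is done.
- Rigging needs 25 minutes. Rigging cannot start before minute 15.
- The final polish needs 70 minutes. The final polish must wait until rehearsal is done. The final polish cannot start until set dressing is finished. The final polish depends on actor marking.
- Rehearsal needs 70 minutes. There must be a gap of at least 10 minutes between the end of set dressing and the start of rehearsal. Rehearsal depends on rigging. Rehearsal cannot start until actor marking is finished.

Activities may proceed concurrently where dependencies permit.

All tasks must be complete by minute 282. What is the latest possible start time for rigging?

62

Nothing follows the final polish; the deadline of minute 282 is its only limit. It must start by 282 − 70 = minute 212.
Rehearsal has to be done before the final polish (must start by minute 212). That means finishing by minute 212, i.e. starting by 212 − 70 = minute 142.
Set dressing has several dependents: rehearsal (must start by minute 142, minus 10-minute gap → minute 132); the final polish (must start by minute 212). The earliest of those limits is minute 132, so set dressing must start by 132 − 45 = minute 87.
Actor marking has several dependents: rehearsal (must start by minute 142); the final polish (must start by minute 212). The earliest of those limits is minute 142, so actor marking must start by 142 − 31 = minute 111.
For rigging: set dressing (must start by minute 87); actor marking (must start by minute 111); rehearsal (must start by minute 142). The most restrictive is minute 87; with a 25-minute duration, rigging must start by minute 62.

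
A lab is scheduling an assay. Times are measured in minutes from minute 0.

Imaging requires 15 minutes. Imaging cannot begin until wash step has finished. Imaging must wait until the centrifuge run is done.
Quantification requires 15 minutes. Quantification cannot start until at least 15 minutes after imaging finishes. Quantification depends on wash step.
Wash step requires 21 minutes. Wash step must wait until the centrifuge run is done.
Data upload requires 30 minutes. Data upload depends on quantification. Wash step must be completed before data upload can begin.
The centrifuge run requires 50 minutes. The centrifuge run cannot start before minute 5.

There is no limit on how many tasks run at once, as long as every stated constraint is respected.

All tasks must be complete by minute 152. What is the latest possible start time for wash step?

56

Data upload has no dependents, so it just needs to finish by minute 152. Starting by 152 − 30 = minute 122 achieves that.
Since data upload (must start by minute 122) depends on it, quantification must finish by minute 122. Backing off its 15-minute duration gives a latest start of minute 107.
Imaging must finish before quantification (must start by minute 107, minus 15-minute gap → minute 92). With a 15-minute duration, imaging must start by 92 − 15 = minute 77.
Wash step feeds imaging (must start by minute 77); quantification (must start by minute 107); data upload (must start by minute 122). Taking the minimum, wash step must finish by minute 77 and start by 77 − 21 = minute 56.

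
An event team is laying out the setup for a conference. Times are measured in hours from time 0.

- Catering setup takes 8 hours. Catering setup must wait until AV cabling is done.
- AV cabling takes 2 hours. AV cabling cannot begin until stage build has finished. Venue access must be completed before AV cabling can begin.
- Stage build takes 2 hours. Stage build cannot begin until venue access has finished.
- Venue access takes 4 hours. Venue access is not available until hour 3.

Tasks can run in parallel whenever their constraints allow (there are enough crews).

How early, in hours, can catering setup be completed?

Venue access waits on its own release at hour 3, so it starts at hour 3 and finishes at 3 + 4 = hour 7.
Stage build cannot begin until venue access (finishes hour 7). It runs from hour 7 to 7 + 2 = hour 9.
AV cabling cannot start until stage build (finishes hour 9); venue access (finishes hour 7). The controlling bound is hour 9, so AV cabling finishes at 9 + 2 = hour 11.
Catering setup cannot begin until AV cabling (finishes hour 11). It runs from hour 11 to 11 + 8 = hour 19.

19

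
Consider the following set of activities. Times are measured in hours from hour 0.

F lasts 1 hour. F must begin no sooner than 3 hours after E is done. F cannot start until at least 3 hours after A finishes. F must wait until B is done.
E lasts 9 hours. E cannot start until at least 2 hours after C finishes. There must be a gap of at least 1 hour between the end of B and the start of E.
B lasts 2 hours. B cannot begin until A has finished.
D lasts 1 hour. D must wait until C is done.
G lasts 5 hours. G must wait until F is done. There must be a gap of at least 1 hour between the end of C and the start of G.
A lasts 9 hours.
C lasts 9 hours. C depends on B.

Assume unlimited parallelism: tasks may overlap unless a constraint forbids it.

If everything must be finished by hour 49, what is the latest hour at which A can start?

To finish by hour 49, D (duration 1) must start no later than hour 48.
To finish by hour 49, G (duration 5) must start no later than hour 44.
F feeds into G (must start by hour 44); so F must finish by hour 44 and therefore start by hour 43.
E must finish before F (must start by hour 43, minus 3-hour gap → hour 40). With a 9-hour duration, E must start by 40 − 9 = hour 31.
C feeds D (must start by hour 48); E (must start by hour 31, minus 2-hour gap → hour 29); G (must start by hour 44, minus 1-hour gap → hour 43). Taking the minimum, C must finish by hour 29 and start by 29 − 9 = hour 20.
B has several dependents: C (must start by hour 20); E (must start by hour 31, minus 1-hour gap → hour 30); F (must start by hour 43). The earliest of those limits is hour 20, so B must start by 20 − 2 = hour 18.
A must finish in time for B (must start by hour 18); F (must start by hour 43, minus 3-hour gap → hour 40). The tightest is hour 18, so A must start by 18 − 9 = hour 9.

9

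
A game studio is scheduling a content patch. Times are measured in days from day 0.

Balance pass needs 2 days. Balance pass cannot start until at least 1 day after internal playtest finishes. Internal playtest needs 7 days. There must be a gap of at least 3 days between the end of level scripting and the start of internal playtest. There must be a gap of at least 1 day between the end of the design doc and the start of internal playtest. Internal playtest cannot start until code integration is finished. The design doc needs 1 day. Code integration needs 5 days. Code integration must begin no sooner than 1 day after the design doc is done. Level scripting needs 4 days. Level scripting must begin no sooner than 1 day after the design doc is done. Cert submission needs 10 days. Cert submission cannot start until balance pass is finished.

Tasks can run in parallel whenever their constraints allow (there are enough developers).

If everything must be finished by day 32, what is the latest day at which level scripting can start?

5

Cert submission must finish by day 32; it takes 10 days, so it must start by 32 − 10 = day 22.
Balance pass feeds into cert submission (must start by day 22); so balance pass must finish by day 22 and therefore start by day 20.
Since balance pass (must start by day 20, minus 1-day gap → day 19) depends on it, internal playtest must finish by day 19. Backing off its 7-day duration gives a latest start of day 12.
Level scripting feeds into internal playtest (must start by day 12, minus 3-day gap → day 9); so level scripting must finish by day 9 and therefore start by day 5.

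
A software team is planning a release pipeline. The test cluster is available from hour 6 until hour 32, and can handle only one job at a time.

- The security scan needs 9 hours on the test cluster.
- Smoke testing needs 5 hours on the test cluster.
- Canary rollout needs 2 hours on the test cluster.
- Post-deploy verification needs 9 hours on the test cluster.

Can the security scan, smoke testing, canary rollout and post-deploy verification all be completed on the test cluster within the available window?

Yes

The test cluster window is 32 − 6 = 26 hours.
Running back to back, the jobs need 9 + 5 + 2 + 9 = 25 hours on the test cluster.
Since 25 ≤ 26, they fit within the window.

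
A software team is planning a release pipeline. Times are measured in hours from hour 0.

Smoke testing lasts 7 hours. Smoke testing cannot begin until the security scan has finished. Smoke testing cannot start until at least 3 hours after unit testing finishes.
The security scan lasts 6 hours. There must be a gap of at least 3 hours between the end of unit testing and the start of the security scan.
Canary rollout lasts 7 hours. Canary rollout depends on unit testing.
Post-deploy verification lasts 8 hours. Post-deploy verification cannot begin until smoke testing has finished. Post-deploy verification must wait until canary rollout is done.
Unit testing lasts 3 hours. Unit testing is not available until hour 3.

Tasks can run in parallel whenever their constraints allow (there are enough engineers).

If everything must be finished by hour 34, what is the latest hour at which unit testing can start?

7

Nothing follows post-deploy verification; the deadline of hour 34 is its only limit. It must start by 34 − 8 = hour 26.
Smoke testing has to be done before post-deploy verification (must start by hour 26). That means finishing by hour 26, i.e. starting by 26 − 7 = hour 19.
The security scan feeds into smoke testing (must start by hour 19); so the security scan must finish by hour 19 and therefore start by hour 13.
Since post-deploy verification (must start by hour 26) depends on it, canary rollout must finish by hour 26. Backing off its 7-hour duration gives a latest start of hour 19.
For unit testing: the security scan (must start by hour 13, minus 3-hour gap → hour 10); smoke testing (must start by hour 19, minus 3-hour gap → hour 16); canary rollout (must start by hour 19). The most restrictive is hour 10; with a 3-hour duration, unit testing must start by hour 7.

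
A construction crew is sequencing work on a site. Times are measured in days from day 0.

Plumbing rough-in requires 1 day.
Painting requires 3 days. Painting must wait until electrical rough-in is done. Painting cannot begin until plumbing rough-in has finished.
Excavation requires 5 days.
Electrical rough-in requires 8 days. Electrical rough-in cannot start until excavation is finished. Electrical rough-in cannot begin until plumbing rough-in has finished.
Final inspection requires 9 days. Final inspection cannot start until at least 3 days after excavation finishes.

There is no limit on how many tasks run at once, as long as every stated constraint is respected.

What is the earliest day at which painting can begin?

13

Plumbing rough-in can start immediately at day 0; it finishes at day 1.
Excavation has no prerequisites, so it starts at day 0 and finishes at day 5.
Electrical rough-in has to wait for excavation (finishes day 5); plumbing rough-in (finishes day 1). The latest of these is day 5, so electrical rough-in runs day 5 to 5 + 8 = day 13.
Painting waits on electrical rough-in (finishes day 13); plumbing rough-in (finishes day 1). The latest of these is day 13, which is the earliest painting can start.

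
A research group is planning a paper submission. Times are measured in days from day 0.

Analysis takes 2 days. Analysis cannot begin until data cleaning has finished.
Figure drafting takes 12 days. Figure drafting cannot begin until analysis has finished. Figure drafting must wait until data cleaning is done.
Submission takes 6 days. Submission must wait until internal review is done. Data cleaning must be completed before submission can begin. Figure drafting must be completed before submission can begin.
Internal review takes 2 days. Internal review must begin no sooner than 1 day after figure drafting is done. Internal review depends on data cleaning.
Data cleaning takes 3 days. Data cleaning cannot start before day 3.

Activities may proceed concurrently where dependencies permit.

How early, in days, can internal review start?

21

Data cleaning cannot begin until its own release at day 3. It runs from day 3 to 3 + 3 = day 6.
After data cleaning (finishes day 6), analysis can start at day 6 and finishes at day 8.
Figure drafting has to wait for analysis (finishes day 8); data cleaning (finishes day 6). The latest of these is day 8, so figure drafting runs day 8 to 8 + 12 = day 20.
Internal review waits on figure drafting (finishes day 20, plus 1-day gap → day 21); data cleaning (finishes day 6). The latest of these is day 21, which is the earliest internal review can start.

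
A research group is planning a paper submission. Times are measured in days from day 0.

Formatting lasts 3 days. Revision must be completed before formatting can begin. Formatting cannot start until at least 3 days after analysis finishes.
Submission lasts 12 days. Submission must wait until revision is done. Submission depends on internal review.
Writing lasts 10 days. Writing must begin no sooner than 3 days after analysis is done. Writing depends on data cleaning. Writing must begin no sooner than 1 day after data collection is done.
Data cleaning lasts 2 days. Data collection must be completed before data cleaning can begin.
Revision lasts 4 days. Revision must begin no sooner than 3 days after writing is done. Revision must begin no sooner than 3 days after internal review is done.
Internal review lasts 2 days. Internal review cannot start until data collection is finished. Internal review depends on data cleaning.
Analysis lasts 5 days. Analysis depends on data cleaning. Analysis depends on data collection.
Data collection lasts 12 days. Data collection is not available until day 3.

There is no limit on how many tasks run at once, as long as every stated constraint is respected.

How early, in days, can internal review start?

17

Data collection cannot begin until its own release at day 3. It runs from day 3 to 3 + 12 = day 15.
Data cleaning cannot begin until data collection (finishes day 15). It runs from day 15 to 15 + 2 = day 17.
Internal review waits on data collection (finishes day 15); data cleaning (finishes day 17). The latest of these is day 17, which is the earliest internal review can start.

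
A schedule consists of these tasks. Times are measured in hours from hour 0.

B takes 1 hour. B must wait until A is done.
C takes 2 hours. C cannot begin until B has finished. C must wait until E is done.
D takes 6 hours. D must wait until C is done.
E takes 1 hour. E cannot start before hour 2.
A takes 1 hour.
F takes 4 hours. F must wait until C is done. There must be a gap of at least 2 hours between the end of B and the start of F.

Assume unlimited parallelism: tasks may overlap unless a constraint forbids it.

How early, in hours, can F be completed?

9

E cannot begin until its own release at hour 2. It runs from hour 2 to 2 + 1 = hour 3.
Nothing blocks A, so it runs from hour 0 to hour 1.
B cannot begin until A (finishes hour 1). It runs from hour 1 to 1 + 1 = hour 2.
For C: B (finishes hour 2); E (finishes hour 3). Taking the maximum gives a start of hour 3, and it finishes at 3 + 2 = hour 5.
For F: C (finishes hour 5); B (finishes hour 2, plus 2-hour gap → hour 4). Taking the maximum gives a start of hour 5, and it finishes at 5 + 4 = hour 9.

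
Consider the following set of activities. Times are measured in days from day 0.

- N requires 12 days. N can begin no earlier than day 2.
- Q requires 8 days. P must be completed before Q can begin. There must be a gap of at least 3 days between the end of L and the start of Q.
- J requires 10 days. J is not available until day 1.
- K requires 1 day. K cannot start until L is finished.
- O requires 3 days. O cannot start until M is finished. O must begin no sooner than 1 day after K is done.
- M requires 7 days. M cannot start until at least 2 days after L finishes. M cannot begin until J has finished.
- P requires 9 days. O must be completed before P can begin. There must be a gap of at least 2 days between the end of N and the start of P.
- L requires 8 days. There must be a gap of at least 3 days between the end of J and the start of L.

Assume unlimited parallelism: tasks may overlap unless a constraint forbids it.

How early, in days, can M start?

24

J cannot begin until its own release at day 1. It runs from day 1 to 1 + 10 = day 11.
After J (finishes day 11, plus 3-day gap → day 14), L can start at day 14 and finishes at day 22.
M waits on L (finishes day 22, plus 2-day gap → day 24); J (finishes day 11). The latest of these is day 24, which is the earliest M can start.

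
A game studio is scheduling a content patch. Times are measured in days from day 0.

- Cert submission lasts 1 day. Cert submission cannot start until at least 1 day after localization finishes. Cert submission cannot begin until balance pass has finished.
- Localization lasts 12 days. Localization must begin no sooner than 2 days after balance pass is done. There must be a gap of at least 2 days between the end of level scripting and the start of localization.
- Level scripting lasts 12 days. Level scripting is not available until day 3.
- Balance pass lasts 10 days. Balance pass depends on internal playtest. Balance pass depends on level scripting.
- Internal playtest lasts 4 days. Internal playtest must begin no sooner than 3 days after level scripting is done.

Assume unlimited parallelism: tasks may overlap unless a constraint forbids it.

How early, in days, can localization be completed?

46

Level scripting cannot begin until its own release at day 3. It runs from day 3 to 3 + 12 = day 15.
After level scripting (finishes day 15, plus 3-day gap → day 18), internal playtest can start at day 18 and finishes at day 22.
Balance pass cannot start until internal playtest (finishes day 22); level scripting (finishes day 15). The controlling bound is day 22, so balance pass finishes at 22 + 10 = day 32.
Localization has to wait for balance pass (finishes day 32, plus 2-day gap → day 34); level scripting (finishes day 15, plus 2-day gap → day 17). The latest of these is day 34, so localization runs day 34 to 34 + 12 = day 46.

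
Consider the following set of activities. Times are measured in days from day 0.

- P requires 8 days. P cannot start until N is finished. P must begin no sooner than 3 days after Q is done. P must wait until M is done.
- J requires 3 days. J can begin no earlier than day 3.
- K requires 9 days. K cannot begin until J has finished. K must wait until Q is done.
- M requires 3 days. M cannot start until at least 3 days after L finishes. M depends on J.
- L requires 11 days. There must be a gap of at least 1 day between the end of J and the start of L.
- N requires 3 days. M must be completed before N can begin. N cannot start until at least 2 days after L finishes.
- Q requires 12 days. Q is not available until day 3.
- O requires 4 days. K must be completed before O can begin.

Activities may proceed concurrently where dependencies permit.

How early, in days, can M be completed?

24

J waits on its own release at day 3, so it starts at day 3 and finishes at 3 + 3 = day 6.
After J (finishes day 6, plus 1-day gap → day 7), L can start at day 7 and finishes at day 18.
M needs all of L (finishes day 18, plus 3-day gap → day 21); J (finishes day 6). That puts its earliest start at day 21; it finishes at 21 + 3 = day 24.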